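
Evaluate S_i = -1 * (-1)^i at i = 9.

S_9 = -1 * (-1)^9 = -1 * -1 = 1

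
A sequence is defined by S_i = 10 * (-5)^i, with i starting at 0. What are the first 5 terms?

This is a geometric sequence.
i=0: S_0 = 10 * (-5)^0 = 10
i=1: S_1 = 10 * (-5)^1 = -50
i=2: S_2 = 10 * (-5)^2 = 250
i=3: S_3 = 10 * (-5)^3 = -1250
i=4: S_4 = 10 * (-5)^4 = 6250
The first 5 terms are: [10, -50, 250, -1250, 6250]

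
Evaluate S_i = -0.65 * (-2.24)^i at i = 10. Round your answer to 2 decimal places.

S_10 = -0.65 * (-2.24)^10 ≈ -0.65 * 3180.3886 ≈ -2067.25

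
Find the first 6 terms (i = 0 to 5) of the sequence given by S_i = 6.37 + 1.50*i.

This is an arithmetic sequence.
i=0: S_0 = 6.37 + 1.5*0 = 6.37
i=1: S_1 = 6.37 + 1.5*1 = 7.87
i=2: S_2 = 6.37 + 1.5*2 = 9.37
i=3: S_3 = 6.37 + 1.5*3 = 10.87
i=4: S_4 = 6.37 + 1.5*4 = 12.37
i=5: S_5 = 6.37 + 1.5*5 = 13.87
The first 6 terms are: [6.37, 7.87, 9.37, 10.87, 12.37, 13.87]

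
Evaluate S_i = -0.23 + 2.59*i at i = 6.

S_6 = -0.23 + 2.59*6 = -0.23 + 15.54 = 15.31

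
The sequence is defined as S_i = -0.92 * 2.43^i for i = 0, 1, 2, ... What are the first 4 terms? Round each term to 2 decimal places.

This is a geometric sequence.
i=0: S_0 = -0.92 * 2.43^0 = -0.92
i=1: S_1 = -0.92 * 2.43^1 ≈ -2.24
i=2: S_2 = -0.92 * 2.43^2 ≈ -5.43
i=3: S_3 = -0.92 * 2.43^3 ≈ -13.2
The first 4 terms are: [-0.92, -2.24, -5.43, -13.2]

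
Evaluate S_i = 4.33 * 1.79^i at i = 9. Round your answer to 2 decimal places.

S_9 = 4.33 * 1.79^9 ≈ 4.33 * 188.6589 ≈ 816.89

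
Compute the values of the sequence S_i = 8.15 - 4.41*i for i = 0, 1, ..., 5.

This is an arithmetic sequence.
i=0: S_0 = 8.15 + -4.41*0 = 8.15
i=1: S_1 = 8.15 + -4.41*1 = 3.74
i=2: S_2 = 8.15 + -4.41*2 = -0.67
i=3: S_3 = 8.15 + -4.41*3 = -5.08
i=4: S_4 = 8.15 + -4.41*4 = -9.49
i=5: S_5 = 8.15 + -4.41*5 = -13.9
The first 6 terms are: [8.15, 3.74, -0.67, -5.08, -9.49, -13.9]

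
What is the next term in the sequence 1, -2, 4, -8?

Ratios: -2 / 1 = -2.0
This is a geometric sequence with common ratio r = -2.
Next term = -8 * -2 = 16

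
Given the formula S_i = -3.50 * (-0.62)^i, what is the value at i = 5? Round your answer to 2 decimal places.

S_5 = -3.5 * (-0.62)^5 ≈ -3.5 * -0.0916 ≈ 0.32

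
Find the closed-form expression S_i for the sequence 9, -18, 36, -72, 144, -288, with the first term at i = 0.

Check ratios: -18 / 9 = -2.0
Common ratio r = -2.
First term a = 9.
Formula: S_i = 9 * (-2)^i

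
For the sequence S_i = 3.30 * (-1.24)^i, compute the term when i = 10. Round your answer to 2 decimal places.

S_10 = 3.3 * (-1.24)^10 ≈ 3.3 * 8.5944 ≈ 28.36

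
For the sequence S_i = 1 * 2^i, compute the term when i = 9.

S_9 = 1 * 2^9 = 1 * 512 = 512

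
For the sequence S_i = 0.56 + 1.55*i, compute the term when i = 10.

S_10 = 0.56 + 1.55*10 = 0.56 + 15.5 = 16.06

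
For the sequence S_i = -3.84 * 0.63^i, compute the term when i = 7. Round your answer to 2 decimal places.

S_7 = -3.84 * 0.63^7 ≈ -3.84 * 0.0394 ≈ -0.15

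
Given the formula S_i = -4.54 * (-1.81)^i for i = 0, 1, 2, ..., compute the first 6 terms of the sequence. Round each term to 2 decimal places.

This is a geometric sequence.
i=0: S_0 = -4.54 * (-1.81)^0 = -4.54
i=1: S_1 = -4.54 * (-1.81)^1 ≈ 8.22
i=2: S_2 = -4.54 * (-1.81)^2 ≈ -14.87
i=3: S_3 = -4.54 * (-1.81)^3 ≈ 26.92
i=4: S_4 = -4.54 * (-1.81)^4 ≈ -48.73
i=5: S_5 = -4.54 * (-1.81)^5 ≈ 88.2
The first 6 terms are: [-4.54, 8.22, -14.87, 26.92, -48.73, 88.2]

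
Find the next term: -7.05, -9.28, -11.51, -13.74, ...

Differences: -9.28 - -7.05 = -2.23
This is an arithmetic sequence with common difference d = -2.23.
Next term = -13.74 + -2.23 = -15.97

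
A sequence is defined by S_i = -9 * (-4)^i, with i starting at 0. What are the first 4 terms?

This is a geometric sequence.
i=0: S_0 = -9 * (-4)^0 = -9
i=1: S_1 = -9 * (-4)^1 = 36
i=2: S_2 = -9 * (-4)^2 = -144
i=3: S_3 = -9 * (-4)^3 = 576
The first 4 terms are: [-9, 36, -144, 576]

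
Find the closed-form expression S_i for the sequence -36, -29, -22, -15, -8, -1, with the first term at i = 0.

Check differences: -29 - -36 = 7
-22 - -29 = 7
Common difference d = 7.
First term a = -36.
Formula: S_i = -36 + 7*i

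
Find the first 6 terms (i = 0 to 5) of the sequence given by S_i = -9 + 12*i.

This is an arithmetic sequence.
i=0: S_0 = -9 + 12*0 = -9
i=1: S_1 = -9 + 12*1 = 3
i=2: S_2 = -9 + 12*2 = 15
i=3: S_3 = -9 + 12*3 = 27
i=4: S_4 = -9 + 12*4 = 39
i=5: S_5 = -9 + 12*5 = 51
The first 6 terms are: [-9, 3, 15, 27, 39, 51]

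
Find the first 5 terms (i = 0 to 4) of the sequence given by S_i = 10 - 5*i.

This is an arithmetic sequence.
i=0: S_0 = 10 + -5*0 = 10
i=1: S_1 = 10 + -5*1 = 5
i=2: S_2 = 10 + -5*2 = 0
i=3: S_3 = 10 + -5*3 = -5
i=4: S_4 = 10 + -5*4 = -10
The first 5 terms are: [10, 5, 0, -5, -10]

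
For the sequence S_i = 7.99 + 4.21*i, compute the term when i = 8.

S_8 = 7.99 + 4.21*8 = 7.99 + 33.68 = 41.67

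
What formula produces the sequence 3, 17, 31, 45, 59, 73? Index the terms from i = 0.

Check differences: 17 - 3 = 14
31 - 17 = 14
Common difference d = 14.
First term a = 3.
Formula: S_i = 3 + 14*i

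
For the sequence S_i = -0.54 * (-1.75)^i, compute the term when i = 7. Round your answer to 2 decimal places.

S_7 = -0.54 * (-1.75)^7 ≈ -0.54 * -50.2651 ≈ 27.14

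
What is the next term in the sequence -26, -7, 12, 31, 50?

Differences: -7 - -26 = 19
This is an arithmetic sequence with common difference d = 19.
Next term = 50 + 19 = 69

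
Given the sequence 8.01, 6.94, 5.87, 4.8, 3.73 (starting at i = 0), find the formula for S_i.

Check differences: 6.94 - 8.01 = -1.07
5.87 - 6.94 = -1.07
Common difference d = -1.07.
First term a = 8.01.
Formula: S_i = 8.01 - 1.07*i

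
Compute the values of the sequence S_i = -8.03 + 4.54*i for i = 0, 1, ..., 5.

This is an arithmetic sequence.
i=0: S_0 = -8.03 + 4.54*0 = -8.03
i=1: S_1 = -8.03 + 4.54*1 = -3.49
i=2: S_2 = -8.03 + 4.54*2 = 1.05
i=3: S_3 = -8.03 + 4.54*3 = 5.59
i=4: S_4 = -8.03 + 4.54*4 = 10.13
i=5: S_5 = -8.03 + 4.54*5 = 14.67
The first 6 terms are: [-8.03, -3.49, 1.05, 5.59, 10.13, 14.67]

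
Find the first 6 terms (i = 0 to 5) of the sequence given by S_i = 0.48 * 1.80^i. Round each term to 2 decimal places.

This is a geometric sequence.
i=0: S_0 = 0.48 * 1.8^0 = 0.48
i=1: S_1 = 0.48 * 1.8^1 ≈ 0.86
i=2: S_2 = 0.48 * 1.8^2 ≈ 1.56
i=3: S_3 = 0.48 * 1.8^3 ≈ 2.8
i=4: S_4 = 0.48 * 1.8^4 ≈ 5.04
i=5: S_5 = 0.48 * 1.8^5 ≈ 9.07
The first 6 terms are: [0.48, 0.86, 1.56, 2.8, 5.04, 9.07]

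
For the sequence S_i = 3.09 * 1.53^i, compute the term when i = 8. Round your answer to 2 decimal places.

S_8 = 3.09 * 1.53^8 ≈ 3.09 * 30.0283 ≈ 92.79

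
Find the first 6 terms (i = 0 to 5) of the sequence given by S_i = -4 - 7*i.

This is an arithmetic sequence.
i=0: S_0 = -4 + -7*0 = -4
i=1: S_1 = -4 + -7*1 = -11
i=2: S_2 = -4 + -7*2 = -18
i=3: S_3 = -4 + -7*3 = -25
i=4: S_4 = -4 + -7*4 = -32
i=5: S_5 = -4 + -7*5 = -39
The first 6 terms are: [-4, -11, -18, -25, -32, -39]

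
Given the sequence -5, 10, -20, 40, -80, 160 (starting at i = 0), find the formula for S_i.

Check ratios: 10 / -5 = -2.0
Common ratio r = -2.
First term a = -5.
Formula: S_i = -5 * (-2)^i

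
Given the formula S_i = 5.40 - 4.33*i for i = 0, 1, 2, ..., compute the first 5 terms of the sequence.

This is an arithmetic sequence.
i=0: S_0 = 5.4 + -4.33*0 = 5.4
i=1: S_1 = 5.4 + -4.33*1 = 1.07
i=2: S_2 = 5.4 + -4.33*2 = -3.26
i=3: S_3 = 5.4 + -4.33*3 = -7.59
i=4: S_4 = 5.4 + -4.33*4 = -11.92
The first 5 terms are: [5.4, 1.07, -3.26, -7.59, -11.92]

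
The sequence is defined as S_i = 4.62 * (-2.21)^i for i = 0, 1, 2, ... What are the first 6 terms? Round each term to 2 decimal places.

This is a geometric sequence.
i=0: S_0 = 4.62 * (-2.21)^0 = 4.62
i=1: S_1 = 4.62 * (-2.21)^1 ≈ -10.21
i=2: S_2 = 4.62 * (-2.21)^2 ≈ 22.56
i=3: S_3 = 4.62 * (-2.21)^3 ≈ -49.87
i=4: S_4 = 4.62 * (-2.21)^4 ≈ 110.21
i=5: S_5 = 4.62 * (-2.21)^5 ≈ -243.56
The first 6 terms are: [4.62, -10.21, 22.56, -49.87, 110.21, -243.56]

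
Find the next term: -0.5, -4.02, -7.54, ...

Differences: -4.02 - -0.5 = -3.52
This is an arithmetic sequence with common difference d = -3.52.
Next term = -7.54 + -3.52 = -11.06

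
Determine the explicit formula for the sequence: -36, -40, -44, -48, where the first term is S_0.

Check differences: -40 - -36 = -4
-44 - -40 = -4
Common difference d = -4.
First term a = -36.
Formula: S_i = -36 - 4*i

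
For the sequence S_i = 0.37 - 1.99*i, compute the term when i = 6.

S_6 = 0.37 + -1.99*6 = 0.37 + -11.94 = -11.57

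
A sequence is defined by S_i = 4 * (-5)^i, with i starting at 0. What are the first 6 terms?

This is a geometric sequence.
i=0: S_0 = 4 * (-5)^0 = 4
i=1: S_1 = 4 * (-5)^1 = -20
i=2: S_2 = 4 * (-5)^2 = 100
i=3: S_3 = 4 * (-5)^3 = -500
i=4: S_4 = 4 * (-5)^4 = 2500
i=5: S_5 = 4 * (-5)^5 = -12500
The first 6 terms are: [4, -20, 100, -500, 2500, -12500]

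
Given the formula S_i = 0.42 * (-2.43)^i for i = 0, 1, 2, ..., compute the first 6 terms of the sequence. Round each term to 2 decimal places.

This is a geometric sequence.
i=0: S_0 = 0.42 * (-2.43)^0 = 0.42
i=1: S_1 = 0.42 * (-2.43)^1 ≈ -1.02
i=2: S_2 = 0.42 * (-2.43)^2 ≈ 2.48
i=3: S_3 = 0.42 * (-2.43)^3 ≈ -6.03
i=4: S_4 = 0.42 * (-2.43)^4 ≈ 14.64
i=5: S_5 = 0.42 * (-2.43)^5 ≈ -35.59
The first 6 terms are: [0.42, -1.02, 2.48, -6.03, 14.64, -35.59]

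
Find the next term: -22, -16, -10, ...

Differences: -16 - -22 = 6
This is an arithmetic sequence with common difference d = 6.
Next term = -10 + 6 = -4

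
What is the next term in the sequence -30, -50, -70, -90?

Differences: -50 - -30 = -20
This is an arithmetic sequence with common difference d = -20.
Next term = -90 + -20 = -110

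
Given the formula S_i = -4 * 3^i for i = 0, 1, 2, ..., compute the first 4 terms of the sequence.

This is a geometric sequence.
i=0: S_0 = -4 * 3^0 = -4
i=1: S_1 = -4 * 3^1 = -12
i=2: S_2 = -4 * 3^2 = -36
i=3: S_3 = -4 * 3^3 = -108
The first 4 terms are: [-4, -12, -36, -108]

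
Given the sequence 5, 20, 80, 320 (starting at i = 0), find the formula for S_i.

Check ratios: 20 / 5 = 4.0
Common ratio r = 4.
First term a = 5.
Formula: S_i = 5 * 4^i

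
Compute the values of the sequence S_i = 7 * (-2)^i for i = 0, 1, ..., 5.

This is a geometric sequence.
i=0: S_0 = 7 * (-2)^0 = 7
i=1: S_1 = 7 * (-2)^1 = -14
i=2: S_2 = 7 * (-2)^2 = 28
i=3: S_3 = 7 * (-2)^3 = -56
i=4: S_4 = 7 * (-2)^4 = 112
i=5: S_5 = 7 * (-2)^5 = -224
The first 6 terms are: [7, -14, 28, -56, 112, -224]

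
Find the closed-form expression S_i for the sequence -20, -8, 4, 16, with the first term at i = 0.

Check differences: -8 - -20 = 12
4 - -8 = 12
Common difference d = 12.
First term a = -20.
Formula: S_i = -20 + 12*i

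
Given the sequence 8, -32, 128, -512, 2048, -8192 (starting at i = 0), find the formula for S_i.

Check ratios: -32 / 8 = -4.0
Common ratio r = -4.
First term a = 8.
Formula: S_i = 8 * (-4)^i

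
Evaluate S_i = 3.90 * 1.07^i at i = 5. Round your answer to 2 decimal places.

S_5 = 3.9 * 1.07^5 ≈ 3.9 * 1.4026 ≈ 5.47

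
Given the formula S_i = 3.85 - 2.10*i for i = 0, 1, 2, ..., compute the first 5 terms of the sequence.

This is an arithmetic sequence.
i=0: S_0 = 3.85 + -2.1*0 = 3.85
i=1: S_1 = 3.85 + -2.1*1 = 1.75
i=2: S_2 = 3.85 + -2.1*2 = -0.35
i=3: S_3 = 3.85 + -2.1*3 = -2.45
i=4: S_4 = 3.85 + -2.1*4 = -4.55
The first 5 terms are: [3.85, 1.75, -0.35, -2.45, -4.55]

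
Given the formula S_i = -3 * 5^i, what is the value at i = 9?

S_9 = -3 * 5^9 = -3 * 1953125 = -5859375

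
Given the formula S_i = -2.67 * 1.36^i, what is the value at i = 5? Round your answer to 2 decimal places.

S_5 = -2.67 * 1.36^5 ≈ -2.67 * 4.6526 ≈ -12.42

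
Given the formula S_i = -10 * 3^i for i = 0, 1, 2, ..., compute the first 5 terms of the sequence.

This is a geometric sequence.
i=0: S_0 = -10 * 3^0 = -10
i=1: S_1 = -10 * 3^1 = -30
i=2: S_2 = -10 * 3^2 = -90
i=3: S_3 = -10 * 3^3 = -270
i=4: S_4 = -10 * 3^4 = -810
The first 5 terms are: [-10, -30, -90, -270, -810]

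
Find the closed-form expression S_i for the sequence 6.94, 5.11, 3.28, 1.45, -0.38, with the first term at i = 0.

Check differences: 5.11 - 6.94 = -1.83
3.28 - 5.11 = -1.83
Common difference d = -1.83.
First term a = 6.94.
Formula: S_i = 6.94 - 1.83*i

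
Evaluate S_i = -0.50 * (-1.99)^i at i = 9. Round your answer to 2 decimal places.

S_9 = -0.5 * (-1.99)^9 ≈ -0.5 * -489.4155 ≈ 244.71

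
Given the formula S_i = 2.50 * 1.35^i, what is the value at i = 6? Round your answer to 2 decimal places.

S_6 = 2.5 * 1.35^6 ≈ 2.5 * 6.0534 ≈ 15.13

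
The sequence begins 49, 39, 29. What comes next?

Differences: 39 - 49 = -10
This is an arithmetic sequence with common difference d = -10.
Next term = 29 + -10 = 19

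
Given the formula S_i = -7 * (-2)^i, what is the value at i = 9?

S_9 = -7 * (-2)^9 = -7 * -512 = 3584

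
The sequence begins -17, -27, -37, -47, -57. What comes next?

Differences: -27 - -17 = -10
This is an arithmetic sequence with common difference d = -10.
Next term = -57 + -10 = -67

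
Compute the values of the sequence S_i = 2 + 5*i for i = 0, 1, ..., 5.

This is an arithmetic sequence.
i=0: S_0 = 2 + 5*0 = 2
i=1: S_1 = 2 + 5*1 = 7
i=2: S_2 = 2 + 5*2 = 12
i=3: S_3 = 2 + 5*3 = 17
i=4: S_4 = 2 + 5*4 = 22
i=5: S_5 = 2 + 5*5 = 27
The first 6 terms are: [2, 7, 12, 17, 22, 27]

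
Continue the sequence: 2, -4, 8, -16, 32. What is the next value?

Ratios: -4 / 2 = -2.0
This is a geometric sequence with common ratio r = -2.
Next term = 32 * -2 = -64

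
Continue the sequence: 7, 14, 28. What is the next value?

Ratios: 14 / 7 = 2.0
This is a geometric sequence with common ratio r = 2.
Next term = 28 * 2 = 56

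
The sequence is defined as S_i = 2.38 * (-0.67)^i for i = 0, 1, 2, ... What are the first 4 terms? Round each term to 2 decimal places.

This is a geometric sequence.
i=0: S_0 = 2.38 * (-0.67)^0 = 2.38
i=1: S_1 = 2.38 * (-0.67)^1 ≈ -1.59
i=2: S_2 = 2.38 * (-0.67)^2 ≈ 1.07
i=3: S_3 = 2.38 * (-0.67)^3 ≈ -0.72
The first 4 terms are: [2.38, -1.59, 1.07, -0.72]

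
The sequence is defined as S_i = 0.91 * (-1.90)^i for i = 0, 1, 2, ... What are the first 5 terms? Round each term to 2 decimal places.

This is a geometric sequence.
i=0: S_0 = 0.91 * (-1.9)^0 = 0.91
i=1: S_1 = 0.91 * (-1.9)^1 ≈ -1.73
i=2: S_2 = 0.91 * (-1.9)^2 ≈ 3.29
i=3: S_3 = 0.91 * (-1.9)^3 ≈ -6.24
i=4: S_4 = 0.91 * (-1.9)^4 ≈ 11.86
The first 5 terms are: [0.91, -1.73, 3.29, -6.24, 11.86]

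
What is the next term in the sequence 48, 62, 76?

Differences: 62 - 48 = 14
This is an arithmetic sequence with common difference d = 14.
Next term = 76 + 14 = 90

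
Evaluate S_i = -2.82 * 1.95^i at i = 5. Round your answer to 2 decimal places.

S_5 = -2.82 * 1.95^5 ≈ -2.82 * 28.1951 ≈ -79.51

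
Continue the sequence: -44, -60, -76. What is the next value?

Differences: -60 - -44 = -16
This is an arithmetic sequence with common difference d = -16.
Next term = -76 + -16 = -92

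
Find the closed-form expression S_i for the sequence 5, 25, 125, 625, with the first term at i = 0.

Check ratios: 25 / 5 = 5.0
Common ratio r = 5.
First term a = 5.
Formula: S_i = 5 * 5^i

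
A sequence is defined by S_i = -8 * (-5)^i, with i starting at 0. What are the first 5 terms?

This is a geometric sequence.
i=0: S_0 = -8 * (-5)^0 = -8
i=1: S_1 = -8 * (-5)^1 = 40
i=2: S_2 = -8 * (-5)^2 = -200
i=3: S_3 = -8 * (-5)^3 = 1000
i=4: S_4 = -8 * (-5)^4 = -5000
The first 5 terms are: [-8, 40, -200, 1000, -5000]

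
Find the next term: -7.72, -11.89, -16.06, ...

Differences: -11.89 - -7.72 = -4.17
This is an arithmetic sequence with common difference d = -4.17.
Next term = -16.06 + -4.17 = -20.23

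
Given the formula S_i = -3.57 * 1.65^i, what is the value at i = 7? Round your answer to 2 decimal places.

S_7 = -3.57 * 1.65^7 ≈ -3.57 * 33.2957 ≈ -118.87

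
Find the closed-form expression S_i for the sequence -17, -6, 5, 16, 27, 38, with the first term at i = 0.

Check differences: -6 - -17 = 11
5 - -6 = 11
Common difference d = 11.
First term a = -17.
Formula: S_i = -17 + 11*i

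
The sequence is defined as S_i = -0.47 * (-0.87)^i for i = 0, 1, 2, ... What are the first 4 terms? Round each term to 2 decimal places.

This is a geometric sequence.
i=0: S_0 = -0.47 * (-0.87)^0 = -0.47
i=1: S_1 = -0.47 * (-0.87)^1 ≈ 0.41
i=2: S_2 = -0.47 * (-0.87)^2 ≈ -0.36
i=3: S_3 = -0.47 * (-0.87)^3 ≈ 0.31
The first 4 terms are: [-0.47, 0.41, -0.36, 0.31]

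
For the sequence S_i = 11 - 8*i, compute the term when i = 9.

S_9 = 11 + -8*9 = 11 + -72 = -61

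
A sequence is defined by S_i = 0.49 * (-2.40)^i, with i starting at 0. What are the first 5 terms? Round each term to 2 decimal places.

This is a geometric sequence.
i=0: S_0 = 0.49 * (-2.4)^0 = 0.49
i=1: S_1 = 0.49 * (-2.4)^1 ≈ -1.18
i=2: S_2 = 0.49 * (-2.4)^2 ≈ 2.82
i=3: S_3 = 0.49 * (-2.4)^3 ≈ -6.77
i=4: S_4 = 0.49 * (-2.4)^4 ≈ 16.26
The first 5 terms are: [0.49, -1.18, 2.82, -6.77, 16.26]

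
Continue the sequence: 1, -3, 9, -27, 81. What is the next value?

Ratios: -3 / 1 = -3.0
This is a geometric sequence with common ratio r = -3.
Next term = 81 * -3 = -243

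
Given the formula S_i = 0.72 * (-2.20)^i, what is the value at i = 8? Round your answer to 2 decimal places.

S_8 = 0.72 * (-2.2)^8 ≈ 0.72 * 548.7587 ≈ 395.11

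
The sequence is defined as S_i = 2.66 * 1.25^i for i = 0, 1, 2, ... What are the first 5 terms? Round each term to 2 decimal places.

This is a geometric sequence.
i=0: S_0 = 2.66 * 1.25^0 = 2.66
i=1: S_1 = 2.66 * 1.25^1 ≈ 3.33
i=2: S_2 = 2.66 * 1.25^2 ≈ 4.16
i=3: S_3 = 2.66 * 1.25^3 ≈ 5.2
i=4: S_4 = 2.66 * 1.25^4 ≈ 6.49
The first 5 terms are: [2.66, 3.33, 4.16, 5.2, 6.49]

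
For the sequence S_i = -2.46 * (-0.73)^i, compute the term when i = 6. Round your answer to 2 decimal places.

S_6 = -2.46 * (-0.73)^6 ≈ -2.46 * 0.1513 ≈ -0.37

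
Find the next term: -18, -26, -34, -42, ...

Differences: -26 - -18 = -8
This is an arithmetic sequence with common difference d = -8.
Next term = -42 + -8 = -50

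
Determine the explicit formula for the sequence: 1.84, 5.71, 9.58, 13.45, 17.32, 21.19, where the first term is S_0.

Check differences: 5.71 - 1.84 = 3.87
9.58 - 5.71 = 3.87
Common difference d = 3.87.
First term a = 1.84.
Formula: S_i = 1.84 + 3.87*i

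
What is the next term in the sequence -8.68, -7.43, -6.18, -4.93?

Differences: -7.43 - -8.68 = 1.25
This is an arithmetic sequence with common difference d = 1.25.
Next term = -4.93 + 1.25 = -3.68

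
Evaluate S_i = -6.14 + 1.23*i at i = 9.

S_9 = -6.14 + 1.23*9 = -6.14 + 11.07 = 4.93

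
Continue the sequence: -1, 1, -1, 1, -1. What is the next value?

Ratios: 1 / -1 = -1.0
This is a geometric sequence with common ratio r = -1.
Next term = -1 * -1 = 1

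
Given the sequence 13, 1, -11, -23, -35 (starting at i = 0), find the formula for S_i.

Check differences: 1 - 13 = -12
-11 - 1 = -12
Common difference d = -12.
First term a = 13.
Formula: S_i = 13 - 12*i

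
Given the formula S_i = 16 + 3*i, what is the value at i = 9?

S_9 = 16 + 3*9 = 16 + 27 = 43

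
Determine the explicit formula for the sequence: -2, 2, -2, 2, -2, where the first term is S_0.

Check ratios: 2 / -2 = -1.0
Common ratio r = -1.
First term a = -2.
Formula: S_i = -2 * (-1)^i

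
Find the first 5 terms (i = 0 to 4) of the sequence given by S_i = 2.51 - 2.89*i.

This is an arithmetic sequence.
i=0: S_0 = 2.51 + -2.89*0 = 2.51
i=1: S_1 = 2.51 + -2.89*1 = -0.38
i=2: S_2 = 2.51 + -2.89*2 = -3.27
i=3: S_3 = 2.51 + -2.89*3 = -6.16
i=4: S_4 = 2.51 + -2.89*4 = -9.05
The first 5 terms are: [2.51, -0.38, -3.27, -6.16, -9.05]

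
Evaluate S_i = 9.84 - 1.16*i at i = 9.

S_9 = 9.84 + -1.16*9 = 9.84 + -10.44 = -0.6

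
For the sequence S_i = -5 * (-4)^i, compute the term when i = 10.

S_10 = -5 * (-4)^10 = -5 * 1048576 = -5242880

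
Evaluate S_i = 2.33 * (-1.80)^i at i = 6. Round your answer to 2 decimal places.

S_6 = 2.33 * (-1.8)^6 ≈ 2.33 * 34.0122 ≈ 79.25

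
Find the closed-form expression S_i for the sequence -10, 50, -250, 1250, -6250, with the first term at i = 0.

Check ratios: 50 / -10 = -5.0
Common ratio r = -5.
First term a = -10.
Formula: S_i = -10 * (-5)^i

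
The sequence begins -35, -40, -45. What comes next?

Differences: -40 - -35 = -5
This is an arithmetic sequence with common difference d = -5.
Next term = -45 + -5 = -50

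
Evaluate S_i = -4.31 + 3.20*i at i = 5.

S_5 = -4.31 + 3.2*5 = -4.31 + 16.0 = 11.69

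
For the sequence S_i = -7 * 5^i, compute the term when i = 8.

S_8 = -7 * 5^8 = -7 * 390625 = -2734375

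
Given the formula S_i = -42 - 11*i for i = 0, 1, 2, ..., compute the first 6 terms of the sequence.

This is an arithmetic sequence.
i=0: S_0 = -42 + -11*0 = -42
i=1: S_1 = -42 + -11*1 = -53
i=2: S_2 = -42 + -11*2 = -64
i=3: S_3 = -42 + -11*3 = -75
i=4: S_4 = -42 + -11*4 = -86
i=5: S_5 = -42 + -11*5 = -97
The first 6 terms are: [-42, -53, -64, -75, -86, -97]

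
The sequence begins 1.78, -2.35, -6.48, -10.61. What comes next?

Differences: -2.35 - 1.78 = -4.13
This is an arithmetic sequence with common difference d = -4.13.
Next term = -10.61 + -4.13 = -14.74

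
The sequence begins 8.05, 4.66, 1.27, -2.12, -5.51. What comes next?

Differences: 4.66 - 8.05 = -3.39
This is an arithmetic sequence with common difference d = -3.39.
Next term = -5.51 + -3.39 = -8.9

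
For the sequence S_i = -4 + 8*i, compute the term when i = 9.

S_9 = -4 + 8*9 = -4 + 72 = 68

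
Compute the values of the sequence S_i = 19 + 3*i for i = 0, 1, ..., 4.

This is an arithmetic sequence.
i=0: S_0 = 19 + 3*0 = 19
i=1: S_1 = 19 + 3*1 = 22
i=2: S_2 = 19 + 3*2 = 25
i=3: S_3 = 19 + 3*3 = 28
i=4: S_4 = 19 + 3*4 = 31
The first 5 terms are: [19, 22, 25, 28, 31]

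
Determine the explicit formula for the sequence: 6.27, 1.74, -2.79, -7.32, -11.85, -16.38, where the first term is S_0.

Check differences: 1.74 - 6.27 = -4.53
-2.79 - 1.74 = -4.53
Common difference d = -4.53.
First term a = 6.27.
Formula: S_i = 6.27 - 4.53*i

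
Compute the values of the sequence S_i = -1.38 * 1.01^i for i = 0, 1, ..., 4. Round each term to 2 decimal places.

This is a geometric sequence.
i=0: S_0 = -1.38 * 1.01^0 = -1.38
i=1: S_1 = -1.38 * 1.01^1 ≈ -1.39
i=2: S_2 = -1.38 * 1.01^2 ≈ -1.41
i=3: S_3 = -1.38 * 1.01^3 ≈ -1.42
i=4: S_4 = -1.38 * 1.01^4 ≈ -1.44
The first 5 terms are: [-1.38, -1.39, -1.41, -1.42, -1.44]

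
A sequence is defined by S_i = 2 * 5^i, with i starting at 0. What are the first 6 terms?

This is a geometric sequence.
i=0: S_0 = 2 * 5^0 = 2
i=1: S_1 = 2 * 5^1 = 10
i=2: S_2 = 2 * 5^2 = 50
i=3: S_3 = 2 * 5^3 = 250
i=4: S_4 = 2 * 5^4 = 1250
i=5: S_5 = 2 * 5^5 = 6250
The first 6 terms are: [2, 10, 50, 250, 1250, 6250]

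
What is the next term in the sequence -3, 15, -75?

Ratios: 15 / -3 = -5.0
This is a geometric sequence with common ratio r = -5.
Next term = -75 * -5 = 375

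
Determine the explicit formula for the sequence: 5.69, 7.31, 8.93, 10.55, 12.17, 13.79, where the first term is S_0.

Check differences: 7.31 - 5.69 = 1.62
8.93 - 7.31 = 1.62
Common difference d = 1.62.
First term a = 5.69.
Formula: S_i = 5.69 + 1.62*i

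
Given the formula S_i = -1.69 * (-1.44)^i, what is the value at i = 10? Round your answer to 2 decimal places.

S_10 = -1.69 * (-1.44)^10 ≈ -1.69 * 38.3376 ≈ -64.79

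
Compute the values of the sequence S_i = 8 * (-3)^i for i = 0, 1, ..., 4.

This is a geometric sequence.
i=0: S_0 = 8 * (-3)^0 = 8
i=1: S_1 = 8 * (-3)^1 = -24
i=2: S_2 = 8 * (-3)^2 = 72
i=3: S_3 = 8 * (-3)^3 = -216
i=4: S_4 = 8 * (-3)^4 = 648
The first 5 terms are: [8, -24, 72, -216, 648]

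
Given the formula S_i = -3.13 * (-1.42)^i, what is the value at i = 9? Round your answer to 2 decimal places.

S_9 = -3.13 * (-1.42)^9 ≈ -3.13 * -23.4744 ≈ 73.47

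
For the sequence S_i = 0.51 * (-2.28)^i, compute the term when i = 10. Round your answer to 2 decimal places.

S_10 = 0.51 * (-2.28)^10 ≈ 0.51 * 3796.1946 ≈ 1936.06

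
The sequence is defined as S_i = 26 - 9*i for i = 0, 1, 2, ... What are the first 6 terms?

This is an arithmetic sequence.
i=0: S_0 = 26 + -9*0 = 26
i=1: S_1 = 26 + -9*1 = 17
i=2: S_2 = 26 + -9*2 = 8
i=3: S_3 = 26 + -9*3 = -1
i=4: S_4 = 26 + -9*4 = -10
i=5: S_5 = 26 + -9*5 = -19
The first 6 terms are: [26, 17, 8, -1, -10, -19]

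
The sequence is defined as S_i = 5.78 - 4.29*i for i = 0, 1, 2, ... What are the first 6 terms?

This is an arithmetic sequence.
i=0: S_0 = 5.78 + -4.29*0 = 5.78
i=1: S_1 = 5.78 + -4.29*1 = 1.49
i=2: S_2 = 5.78 + -4.29*2 = -2.8
i=3: S_3 = 5.78 + -4.29*3 = -7.09
i=4: S_4 = 5.78 + -4.29*4 = -11.38
i=5: S_5 = 5.78 + -4.29*5 = -15.67
The first 6 terms are: [5.78, 1.49, -2.8, -7.09, -11.38, -15.67]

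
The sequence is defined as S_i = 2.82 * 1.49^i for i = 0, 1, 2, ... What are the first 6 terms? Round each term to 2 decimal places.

This is a geometric sequence.
i=0: S_0 = 2.82 * 1.49^0 = 2.82
i=1: S_1 = 2.82 * 1.49^1 ≈ 4.2
i=2: S_2 = 2.82 * 1.49^2 ≈ 6.26
i=3: S_3 = 2.82 * 1.49^3 ≈ 9.33
i=4: S_4 = 2.82 * 1.49^4 ≈ 13.9
i=5: S_5 = 2.82 * 1.49^5 ≈ 20.71
The first 6 terms are: [2.82, 4.2, 6.26, 9.33, 13.9, 20.71]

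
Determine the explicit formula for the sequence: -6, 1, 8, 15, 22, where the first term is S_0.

Check differences: 1 - -6 = 7
8 - 1 = 7
Common difference d = 7.
First term a = -6.
Formula: S_i = -6 + 7*i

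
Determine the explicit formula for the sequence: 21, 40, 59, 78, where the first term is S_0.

Check differences: 40 - 21 = 19
59 - 40 = 19
Common difference d = 19.
First term a = 21.
Formula: S_i = 21 + 19*i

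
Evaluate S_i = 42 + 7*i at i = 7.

S_7 = 42 + 7*7 = 42 + 49 = 91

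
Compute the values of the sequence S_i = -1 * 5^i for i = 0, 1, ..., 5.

This is a geometric sequence.
i=0: S_0 = -1 * 5^0 = -1
i=1: S_1 = -1 * 5^1 = -5
i=2: S_2 = -1 * 5^2 = -25
i=3: S_3 = -1 * 5^3 = -125
i=4: S_4 = -1 * 5^4 = -625
i=5: S_5 = -1 * 5^5 = -3125
The first 6 terms are: [-1, -5, -25, -125, -625, -3125]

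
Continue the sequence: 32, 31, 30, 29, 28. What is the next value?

Differences: 31 - 32 = -1
This is an arithmetic sequence with common difference d = -1.
Next term = 28 + -1 = 27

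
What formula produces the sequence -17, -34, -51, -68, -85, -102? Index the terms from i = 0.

Check differences: -34 - -17 = -17
-51 - -34 = -17
Common difference d = -17.
First term a = -17.
Formula: S_i = -17 - 17*i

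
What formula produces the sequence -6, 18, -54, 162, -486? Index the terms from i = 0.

Check ratios: 18 / -6 = -3.0
Common ratio r = -3.
First term a = -6.
Formula: S_i = -6 * (-3)^i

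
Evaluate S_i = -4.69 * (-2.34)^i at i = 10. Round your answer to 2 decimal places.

S_10 = -4.69 * (-2.34)^10 ≈ -4.69 * 4922.1923 ≈ -23085.08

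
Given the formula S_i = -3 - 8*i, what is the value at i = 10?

S_10 = -3 + -8*10 = -3 + -80 = -83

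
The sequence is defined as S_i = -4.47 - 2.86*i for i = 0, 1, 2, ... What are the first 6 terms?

This is an arithmetic sequence.
i=0: S_0 = -4.47 + -2.86*0 = -4.47
i=1: S_1 = -4.47 + -2.86*1 = -7.33
i=2: S_2 = -4.47 + -2.86*2 = -10.19
i=3: S_3 = -4.47 + -2.86*3 = -13.05
i=4: S_4 = -4.47 + -2.86*4 = -15.91
i=5: S_5 = -4.47 + -2.86*5 = -18.77
The first 6 terms are: [-4.47, -7.33, -10.19, -13.05, -15.91, -18.77]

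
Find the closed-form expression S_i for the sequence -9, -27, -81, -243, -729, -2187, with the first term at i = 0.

Check ratios: -27 / -9 = 3.0
Common ratio r = 3.
First term a = -9.
Formula: S_i = -9 * 3^i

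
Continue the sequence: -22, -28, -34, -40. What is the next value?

Differences: -28 - -22 = -6
This is an arithmetic sequence with common difference d = -6.
Next term = -40 + -6 = -46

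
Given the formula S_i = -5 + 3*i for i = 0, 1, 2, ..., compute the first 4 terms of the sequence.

This is an arithmetic sequence.
i=0: S_0 = -5 + 3*0 = -5
i=1: S_1 = -5 + 3*1 = -2
i=2: S_2 = -5 + 3*2 = 1
i=3: S_3 = -5 + 3*3 = 4
The first 4 terms are: [-5, -2, 1, 4]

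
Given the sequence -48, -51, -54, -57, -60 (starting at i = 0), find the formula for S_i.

Check differences: -51 - -48 = -3
-54 - -51 = -3
Common difference d = -3.
First term a = -48.
Formula: S_i = -48 - 3*i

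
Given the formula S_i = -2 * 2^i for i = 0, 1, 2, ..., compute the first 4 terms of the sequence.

This is a geometric sequence.
i=0: S_0 = -2 * 2^0 = -2
i=1: S_1 = -2 * 2^1 = -4
i=2: S_2 = -2 * 2^2 = -8
i=3: S_3 = -2 * 2^3 = -16
The first 4 terms are: [-2, -4, -8, -16]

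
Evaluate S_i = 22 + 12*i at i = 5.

S_5 = 22 + 12*5 = 22 + 60 = 82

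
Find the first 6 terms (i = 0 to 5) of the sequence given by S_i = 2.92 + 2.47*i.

This is an arithmetic sequence.
i=0: S_0 = 2.92 + 2.47*0 = 2.92
i=1: S_1 = 2.92 + 2.47*1 = 5.39
i=2: S_2 = 2.92 + 2.47*2 = 7.86
i=3: S_3 = 2.92 + 2.47*3 = 10.33
i=4: S_4 = 2.92 + 2.47*4 = 12.8
i=5: S_5 = 2.92 + 2.47*5 = 15.27
The first 6 terms are: [2.92, 5.39, 7.86, 10.33, 12.8, 15.27]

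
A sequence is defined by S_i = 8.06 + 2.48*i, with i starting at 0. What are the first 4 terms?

This is an arithmetic sequence.
i=0: S_0 = 8.06 + 2.48*0 = 8.06
i=1: S_1 = 8.06 + 2.48*1 = 10.54
i=2: S_2 = 8.06 + 2.48*2 = 13.02
i=3: S_3 = 8.06 + 2.48*3 = 15.5
The first 4 terms are: [8.06, 10.54, 13.02, 15.5]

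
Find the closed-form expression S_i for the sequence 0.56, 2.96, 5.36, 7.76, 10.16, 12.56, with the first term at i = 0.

Check differences: 2.96 - 0.56 = 2.4
5.36 - 2.96 = 2.4
Common difference d = 2.4.
First term a = 0.56.
Formula: S_i = 0.56 + 2.40*i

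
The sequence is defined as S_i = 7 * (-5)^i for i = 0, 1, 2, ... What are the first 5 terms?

This is a geometric sequence.
i=0: S_0 = 7 * (-5)^0 = 7
i=1: S_1 = 7 * (-5)^1 = -35
i=2: S_2 = 7 * (-5)^2 = 175
i=3: S_3 = 7 * (-5)^3 = -875
i=4: S_4 = 7 * (-5)^4 = 4375
The first 5 terms are: [7, -35, 175, -875, 4375]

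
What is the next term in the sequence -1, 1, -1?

Ratios: 1 / -1 = -1.0
This is a geometric sequence with common ratio r = -1.
Next term = -1 * -1 = 1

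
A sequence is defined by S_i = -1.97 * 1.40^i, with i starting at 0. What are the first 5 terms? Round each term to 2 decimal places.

This is a geometric sequence.
i=0: S_0 = -1.97 * 1.4^0 = -1.97
i=1: S_1 = -1.97 * 1.4^1 ≈ -2.76
i=2: S_2 = -1.97 * 1.4^2 ≈ -3.86
i=3: S_3 = -1.97 * 1.4^3 ≈ -5.41
i=4: S_4 = -1.97 * 1.4^4 ≈ -7.57
The first 5 terms are: [-1.97, -2.76, -3.86, -5.41, -7.57]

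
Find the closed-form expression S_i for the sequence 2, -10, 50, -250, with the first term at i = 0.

Check ratios: -10 / 2 = -5.0
Common ratio r = -5.
First term a = 2.
Formula: S_i = 2 * (-5)^i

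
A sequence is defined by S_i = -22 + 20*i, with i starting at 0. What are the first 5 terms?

This is an arithmetic sequence.
i=0: S_0 = -22 + 20*0 = -22
i=1: S_1 = -22 + 20*1 = -2
i=2: S_2 = -22 + 20*2 = 18
i=3: S_3 = -22 + 20*3 = 38
i=4: S_4 = -22 + 20*4 = 58
The first 5 terms are: [-22, -2, 18, 38, 58]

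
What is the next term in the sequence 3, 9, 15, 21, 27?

Differences: 9 - 3 = 6
This is an arithmetic sequence with common difference d = 6.
Next term = 27 + 6 = 33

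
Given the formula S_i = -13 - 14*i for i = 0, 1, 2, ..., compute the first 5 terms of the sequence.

This is an arithmetic sequence.
i=0: S_0 = -13 + -14*0 = -13
i=1: S_1 = -13 + -14*1 = -27
i=2: S_2 = -13 + -14*2 = -41
i=3: S_3 = -13 + -14*3 = -55
i=4: S_4 = -13 + -14*4 = -69
The first 5 terms are: [-13, -27, -41, -55, -69]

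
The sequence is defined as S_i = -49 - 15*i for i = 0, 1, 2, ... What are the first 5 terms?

This is an arithmetic sequence.
i=0: S_0 = -49 + -15*0 = -49
i=1: S_1 = -49 + -15*1 = -64
i=2: S_2 = -49 + -15*2 = -79
i=3: S_3 = -49 + -15*3 = -94
i=4: S_4 = -49 + -15*4 = -109
The first 5 terms are: [-49, -64, -79, -94, -109]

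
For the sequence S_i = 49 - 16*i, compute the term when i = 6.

S_6 = 49 + -16*6 = 49 + -96 = -47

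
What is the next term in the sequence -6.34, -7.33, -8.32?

Differences: -7.33 - -6.34 = -0.99
This is an arithmetic sequence with common difference d = -0.99.
Next term = -8.32 + -0.99 = -9.31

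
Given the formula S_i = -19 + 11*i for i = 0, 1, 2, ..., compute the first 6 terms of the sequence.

This is an arithmetic sequence.
i=0: S_0 = -19 + 11*0 = -19
i=1: S_1 = -19 + 11*1 = -8
i=2: S_2 = -19 + 11*2 = 3
i=3: S_3 = -19 + 11*3 = 14
i=4: S_4 = -19 + 11*4 = 25
i=5: S_5 = -19 + 11*5 = 36
The first 6 terms are: [-19, -8, 3, 14, 25, 36]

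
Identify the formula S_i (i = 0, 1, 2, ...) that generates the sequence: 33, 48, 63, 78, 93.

Check differences: 48 - 33 = 15
63 - 48 = 15
Common difference d = 15.
First term a = 33.
Formula: S_i = 33 + 15*i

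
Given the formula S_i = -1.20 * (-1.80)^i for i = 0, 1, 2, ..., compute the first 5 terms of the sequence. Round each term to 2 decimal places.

This is a geometric sequence.
i=0: S_0 = -1.2 * (-1.8)^0 = -1.2
i=1: S_1 = -1.2 * (-1.8)^1 = 2.16
i=2: S_2 = -1.2 * (-1.8)^2 ≈ -3.89
i=3: S_3 = -1.2 * (-1.8)^3 ≈ 7.0
i=4: S_4 = -1.2 * (-1.8)^4 ≈ -12.6
The first 5 terms are: [-1.2, 2.16, -3.89, 7.0, -12.6]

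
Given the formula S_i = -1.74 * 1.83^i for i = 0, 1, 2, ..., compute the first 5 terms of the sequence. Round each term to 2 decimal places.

This is a geometric sequence.
i=0: S_0 = -1.74 * 1.83^0 = -1.74
i=1: S_1 = -1.74 * 1.83^1 ≈ -3.18
i=2: S_2 = -1.74 * 1.83^2 ≈ -5.83
i=3: S_3 = -1.74 * 1.83^3 ≈ -10.66
i=4: S_4 = -1.74 * 1.83^4 ≈ -19.51
The first 5 terms are: [-1.74, -3.18, -5.83, -10.66, -19.51]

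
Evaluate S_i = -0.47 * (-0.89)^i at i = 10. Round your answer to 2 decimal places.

S_10 = -0.47 * (-0.89)^10 ≈ -0.47 * 0.3118 ≈ -0.15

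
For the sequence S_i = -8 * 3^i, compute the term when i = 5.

S_5 = -8 * 3^5 = -8 * 243 = -1944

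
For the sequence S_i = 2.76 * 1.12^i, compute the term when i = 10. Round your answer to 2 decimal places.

S_10 = 2.76 * 1.12^10 ≈ 2.76 * 3.1058 ≈ 8.57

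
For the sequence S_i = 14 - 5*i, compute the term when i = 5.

S_5 = 14 + -5*5 = 14 + -25 = -11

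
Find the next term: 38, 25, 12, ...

Differences: 25 - 38 = -13
This is an arithmetic sequence with common difference d = -13.
Next term = 12 + -13 = -1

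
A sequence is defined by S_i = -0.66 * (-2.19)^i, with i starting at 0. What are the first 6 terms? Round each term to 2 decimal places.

This is a geometric sequence.
i=0: S_0 = -0.66 * (-2.19)^0 = -0.66
i=1: S_1 = -0.66 * (-2.19)^1 ≈ 1.45
i=2: S_2 = -0.66 * (-2.19)^2 ≈ -3.17
i=3: S_3 = -0.66 * (-2.19)^3 ≈ 6.93
i=4: S_4 = -0.66 * (-2.19)^4 ≈ -15.18
i=5: S_5 = -0.66 * (-2.19)^5 ≈ 33.25
The first 6 terms are: [-0.66, 1.45, -3.17, 6.93, -15.18, 33.25]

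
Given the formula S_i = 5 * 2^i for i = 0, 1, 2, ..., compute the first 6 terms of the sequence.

This is a geometric sequence.
i=0: S_0 = 5 * 2^0 = 5
i=1: S_1 = 5 * 2^1 = 10
i=2: S_2 = 5 * 2^2 = 20
i=3: S_3 = 5 * 2^3 = 40
i=4: S_4 = 5 * 2^4 = 80
i=5: S_5 = 5 * 2^5 = 160
The first 6 terms are: [5, 10, 20, 40, 80, 160]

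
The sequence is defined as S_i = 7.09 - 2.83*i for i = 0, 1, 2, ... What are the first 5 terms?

This is an arithmetic sequence.
i=0: S_0 = 7.09 + -2.83*0 = 7.09
i=1: S_1 = 7.09 + -2.83*1 = 4.26
i=2: S_2 = 7.09 + -2.83*2 = 1.43
i=3: S_3 = 7.09 + -2.83*3 = -1.4
i=4: S_4 = 7.09 + -2.83*4 = -4.23
The first 5 terms are: [7.09, 4.26, 1.43, -1.4, -4.23]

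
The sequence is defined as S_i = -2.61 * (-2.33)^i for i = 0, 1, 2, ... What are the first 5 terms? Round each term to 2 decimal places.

This is a geometric sequence.
i=0: S_0 = -2.61 * (-2.33)^0 = -2.61
i=1: S_1 = -2.61 * (-2.33)^1 ≈ 6.08
i=2: S_2 = -2.61 * (-2.33)^2 ≈ -14.17
i=3: S_3 = -2.61 * (-2.33)^3 ≈ 33.01
i=4: S_4 = -2.61 * (-2.33)^4 ≈ -76.92
The first 5 terms are: [-2.61, 6.08, -14.17, 33.01, -76.92]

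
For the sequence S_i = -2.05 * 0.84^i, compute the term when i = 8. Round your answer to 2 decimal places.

S_8 = -2.05 * 0.84^8 ≈ -2.05 * 0.2479 ≈ -0.51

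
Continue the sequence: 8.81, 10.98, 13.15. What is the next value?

Differences: 10.98 - 8.81 = 2.17
This is an arithmetic sequence with common difference d = 2.17.
Next term = 13.15 + 2.17 = 15.32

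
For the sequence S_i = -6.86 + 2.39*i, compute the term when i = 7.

S_7 = -6.86 + 2.39*7 = -6.86 + 16.73 = 9.87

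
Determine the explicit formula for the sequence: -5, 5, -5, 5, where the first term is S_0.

Check ratios: 5 / -5 = -1.0
Common ratio r = -1.
First term a = -5.
Formula: S_i = -5 * (-1)^i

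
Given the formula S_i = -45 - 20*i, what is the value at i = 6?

S_6 = -45 + -20*6 = -45 + -120 = -165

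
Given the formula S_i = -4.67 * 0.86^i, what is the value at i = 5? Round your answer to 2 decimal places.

S_5 = -4.67 * 0.86^5 ≈ -4.67 * 0.4704 ≈ -2.2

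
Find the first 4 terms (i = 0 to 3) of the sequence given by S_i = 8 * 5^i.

This is a geometric sequence.
i=0: S_0 = 8 * 5^0 = 8
i=1: S_1 = 8 * 5^1 = 40
i=2: S_2 = 8 * 5^2 = 200
i=3: S_3 = 8 * 5^3 = 1000
The first 4 terms are: [8, 40, 200, 1000]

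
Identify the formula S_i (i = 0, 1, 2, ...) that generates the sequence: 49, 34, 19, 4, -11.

Check differences: 34 - 49 = -15
19 - 34 = -15
Common difference d = -15.
First term a = 49.
Formula: S_i = 49 - 15*i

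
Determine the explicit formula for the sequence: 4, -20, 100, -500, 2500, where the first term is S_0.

Check ratios: -20 / 4 = -5.0
Common ratio r = -5.
First term a = 4.
Formula: S_i = 4 * (-5)^i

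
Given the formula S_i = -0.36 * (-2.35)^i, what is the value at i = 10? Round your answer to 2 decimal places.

S_10 = -0.36 * (-2.35)^10 ≈ -0.36 * 5136.634 ≈ -1849.19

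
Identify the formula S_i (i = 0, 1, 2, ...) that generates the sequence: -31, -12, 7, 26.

Check differences: -12 - -31 = 19
7 - -12 = 19
Common difference d = 19.
First term a = -31.
Formula: S_i = -31 + 19*i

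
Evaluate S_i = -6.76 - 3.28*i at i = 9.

S_9 = -6.76 + -3.28*9 = -6.76 + -29.52 = -36.28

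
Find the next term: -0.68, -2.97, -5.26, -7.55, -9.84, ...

Differences: -2.97 - -0.68 = -2.29
This is an arithmetic sequence with common difference d = -2.29.
Next term = -9.84 + -2.29 = -12.13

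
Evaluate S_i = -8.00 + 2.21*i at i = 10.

S_10 = -8.0 + 2.21*10 = -8.0 + 22.1 = 14.1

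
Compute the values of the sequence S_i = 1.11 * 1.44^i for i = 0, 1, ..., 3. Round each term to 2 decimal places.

This is a geometric sequence.
i=0: S_0 = 1.11 * 1.44^0 = 1.11
i=1: S_1 = 1.11 * 1.44^1 ≈ 1.6
i=2: S_2 = 1.11 * 1.44^2 ≈ 2.3
i=3: S_3 = 1.11 * 1.44^3 ≈ 3.31
The first 4 terms are: [1.11, 1.6, 2.3, 3.31]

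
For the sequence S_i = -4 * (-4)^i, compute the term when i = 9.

S_9 = -4 * (-4)^9 = -4 * -262144 = 1048576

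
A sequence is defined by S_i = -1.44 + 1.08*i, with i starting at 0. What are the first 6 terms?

This is an arithmetic sequence.
i=0: S_0 = -1.44 + 1.08*0 = -1.44
i=1: S_1 = -1.44 + 1.08*1 = -0.36
i=2: S_2 = -1.44 + 1.08*2 = 0.72
i=3: S_3 = -1.44 + 1.08*3 = 1.8
i=4: S_4 = -1.44 + 1.08*4 = 2.88
i=5: S_5 = -1.44 + 1.08*5 = 3.96
The first 6 terms are: [-1.44, -0.36, 0.72, 1.8, 2.88, 3.96]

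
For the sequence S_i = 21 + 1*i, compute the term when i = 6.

S_6 = 21 + 1*6 = 21 + 6 = 27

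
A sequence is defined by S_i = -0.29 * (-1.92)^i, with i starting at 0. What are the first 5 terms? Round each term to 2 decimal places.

This is a geometric sequence.
i=0: S_0 = -0.29 * (-1.92)^0 = -0.29
i=1: S_1 = -0.29 * (-1.92)^1 ≈ 0.56
i=2: S_2 = -0.29 * (-1.92)^2 ≈ -1.07
i=3: S_3 = -0.29 * (-1.92)^3 ≈ 2.05
i=4: S_4 = -0.29 * (-1.92)^4 ≈ -3.94
The first 5 terms are: [-0.29, 0.56, -1.07, 2.05, -3.94]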